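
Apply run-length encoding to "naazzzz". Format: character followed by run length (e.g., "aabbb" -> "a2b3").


Input: 'naazzzz'
Operation: identify consecutive runs
Runs: 'n' -> n1, 'aa' -> a2, 'zzzz' -> z4
Encoded: n1a2z4


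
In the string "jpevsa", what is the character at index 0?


Input string: 'jpevsa'
Operation: get character at index 0
Index mapping: s[0]='j'
Result: 'j'


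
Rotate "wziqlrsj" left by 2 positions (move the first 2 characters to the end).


Input: 'wziqlrsj', shift = 2
Operation: split at index 2 and swap parts
Front part s[0:2] = 'wz'
Back part s[2:] = 'iqlrsj'
Rotated = back + front = 'iqlrsj' + 'wz'
Result: iqlrsjwz


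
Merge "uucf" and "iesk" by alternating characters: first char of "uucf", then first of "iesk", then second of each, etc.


String 1: 'uucf'
String 2: 'iesk'
Operation: alternate characters
Pairs: 'u'+'i', 'u'+'e', 'c'+'s', 'f'+'k'
Result: uiuecsfk


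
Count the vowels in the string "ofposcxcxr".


Input string: 'ofposcxcxr'
Operation: count vowels (a, e, i, o, u)
Scan: s[0]='o' (vowel), s[1]='f', s[2]='p', s[3]='o' (vowel), s[4]='s', s[5]='c', s[6]='x', s[7]='c', s[8]='x', s[9]='r'
Vowels found: 2
Result: 2


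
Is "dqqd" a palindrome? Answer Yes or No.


Input string: 'dqqd'
Reversed: 'dqqd'
Compare pairs: s[0]='d' vs s[3]='d' (match), s[1]='q' vs s[2]='q' (match)
Palindrome: Yes


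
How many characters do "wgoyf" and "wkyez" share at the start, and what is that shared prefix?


String 1: 'wgoyf'
String 2: 'wkyez'
Compare position by position:
pos 0: 'w' vs 'w' match
pos 1: 'g' vs 'k' differ -> stop
Longest common prefix: "w" (length 1)


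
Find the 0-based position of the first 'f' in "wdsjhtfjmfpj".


Input string: 'wdsjhtfjmfpj'
Target: 'f'
Scanning left to right: s[0]='w', s[1]='d', s[2]='s', s[3]='j', s[4]='h', s[5]='t', s[6]='f'
First match at index: 6


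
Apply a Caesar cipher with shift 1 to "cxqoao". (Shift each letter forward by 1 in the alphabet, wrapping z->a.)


Input: 'cxqoao', shift = 1
Operation: for each letter, (position + 1) mod 26
Mapping: 'c'(2+1=3)->'d', 'x'(23+1=24)->'y', 'q'(16+1=17)->'r', 'o'(14+1=15)->'p', 'a'(0+1=1)->'b', 'o'(14+1=15)->'p'
Result: dyrpbp


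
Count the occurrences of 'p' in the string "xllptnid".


Input string: 'xllptnid'
Target character: 'p'
Scan each position: s[3]='p'
Matches found at indices: 3
Total: 1


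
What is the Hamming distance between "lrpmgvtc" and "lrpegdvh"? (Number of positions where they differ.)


String 1: 'lrpmgvtc'
String 2: 'lrpegdvh'
Compare each position: pos 0: 'l'=='l', pos 1: 'r'=='r', pos 2: 'p'=='p', pos 3: 'm'!='e', pos 4: 'g'=='g', pos 5: 'v'!='d', pos 6: 't'!='v', pos 7: 'c'!='h'
Differing positions: 4
Hamming distance: 4


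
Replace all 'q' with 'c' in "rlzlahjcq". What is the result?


Input string: 'rlzlahjcq'
Operation: replace 'q' with 'c'
Positions of 'q': 8
After replacement: rlzlahjcc


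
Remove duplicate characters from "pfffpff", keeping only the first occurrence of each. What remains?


Input: 'pfffpff'
Operation: keep first occurrence of each character
Scan: s[0]='p' new -> keep; s[1]='f' new -> keep; s[2]='f' seen -> skip; s[3]='f' seen -> skip; s[4]='p' seen -> skip; s[5]='f' seen -> skip; s[6]='f' seen -> skip
Result: pf


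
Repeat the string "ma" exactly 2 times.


Input string: 'ma'
Operation: repeat 2 times
Concatenation: 'ma' + 'ma'
Result: mama


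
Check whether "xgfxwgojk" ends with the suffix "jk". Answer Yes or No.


Input string: 'xgfxwgojk'
Suffix to check: 'jk'
Last 2 characters of input: 'jk'
Match: True
Result: Yes


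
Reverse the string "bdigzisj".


Input string: 'bdigzisj'
Operation: reverse character order
Original order: 'b' -> 'd' -> 'i' -> 'g' -> 'z' -> 'i' -> 's' -> 'j'
Reversed order: 'j' -> 's' -> 'i' -> 'z' -> 'g' -> 'i' -> 'd' -> 'b'
Result: jsizgidb


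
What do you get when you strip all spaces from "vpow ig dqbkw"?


Input string: 'vpow ig dqbkw'
Operation: remove all spaces
Words: 'vpow', 'ig', 'dqbkw'
Join without spaces: vpowigdqbkw


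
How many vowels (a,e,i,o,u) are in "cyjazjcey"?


Input string: 'cyjazjcey'
Operation: count vowels (a, e, i, o, u)
Scan: s[0]='c', s[1]='y', s[2]='j', s[3]='a' (vowel), s[4]='z', s[5]='j', s[6]='c', s[7]='e' (vowel), s[8]='y'
Vowels found: 2
Result: 2


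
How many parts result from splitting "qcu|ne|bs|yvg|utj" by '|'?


Input string: 'qcu|ne|bs|yvg|utj'
Delimiter: '|'
Split result: 'qcu', 'ne', 'bs', 'yvg', 'utj'
Number of parts: 5


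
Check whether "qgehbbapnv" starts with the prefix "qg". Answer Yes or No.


Input string: 'qgehbbapnv'
Prefix to check: 'qg'
First 2 characters of input: 'qg'
Match: True
Result: Yes


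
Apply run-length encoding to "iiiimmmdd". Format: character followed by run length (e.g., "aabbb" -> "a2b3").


Input: 'iiiimmmdd'
Operation: identify consecutive runs
Runs: 'iiii' -> i4, 'mmm' -> m3, 'dd' -> d2
Encoded: i4m3d2


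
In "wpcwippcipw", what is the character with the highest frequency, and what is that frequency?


Input: 'wpcwippcipw'
Operation: tally each character
Counts: 'c':2, 'i':2, 'p':4, 'w':3
Maximum: 'p' appears 4 times


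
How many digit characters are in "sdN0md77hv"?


Input string: 'sdN0md77hv'
Operation: count digit characters (0-9)
Scan: 's', 'd', 'N', '0'(digit), 'm', 'd', '7'(digit), '7'(digit), 'h', 'v'
Digits found: 3
Result: 3


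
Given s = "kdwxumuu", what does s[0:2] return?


Input string: 'kdwxumuu'
Operation: slice [0:2]
Extract characters: s[0]='k', s[1]='d'
Result: kd


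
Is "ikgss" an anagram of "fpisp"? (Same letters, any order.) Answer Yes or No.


String 1: 'fpisp' -> sorted: 'fipps'
String 2: 'ikgss' -> sorted: 'gikss'
Compare sorted forms: 'fipps' != 'gikss'
Anagram: No


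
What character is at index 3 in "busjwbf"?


Input string: 'busjwbf'
Operation: get character at index 3
Index mapping: s[0]='b', s[1]='u', s[2]='s', s[3]='j'
Result: 'j'


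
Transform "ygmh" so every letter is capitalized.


Input string: 'ygmh'
Operation: convert each letter to uppercase
Mapping: 'y'->'Y', 'g'->'G', 'm'->'M', 'h'->'H'
Result: YGMH


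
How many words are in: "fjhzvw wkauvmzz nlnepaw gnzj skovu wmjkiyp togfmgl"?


Input string: 'fjhzvw wkauvmzz nlnepaw gnzj skovu wmjkiyp togfmgl'
Operation: split by spaces
Words found: 'fjhzvw', 'wkauvmzz', 'nlnepaw', 'gnzj', 'skovu', 'wmjkiyp', 'togfmgl'
Word count: 7


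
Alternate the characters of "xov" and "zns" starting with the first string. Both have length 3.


String 1: 'xov'
String 2: 'zns'
Operation: alternate characters
Pairs: 'x'+'z', 'o'+'n', 'v'+'s'
Result: xzonvs


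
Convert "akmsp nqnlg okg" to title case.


Input string: 'akmsp nqnlg okg'
Operation: capitalize first letter of each word
Word transformations: 'akmsp'->'Akmsp', 'nqnlg'->'Nqnlg', 'okg'->'Okg'
Result: Akmsp Nqnlg Okg


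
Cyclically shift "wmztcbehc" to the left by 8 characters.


Input: 'wmztcbehc', shift = 8
Operation: split at index 8 and swap parts
Front part s[0:8] = 'wmztcbeh'
Back part s[8:] = 'c'
Rotated = back + front = 'c' + 'wmztcbeh'
Result: cwmztcbeh


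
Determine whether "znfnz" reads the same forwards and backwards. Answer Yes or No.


Input string: 'znfnz'
Reversed: 'znfnz'
Compare pairs: s[0]='z' vs s[4]='z' (match), s[1]='n' vs s[3]='n' (match)
Palindrome: Yes


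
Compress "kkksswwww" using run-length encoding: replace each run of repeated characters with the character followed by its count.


Input: 'kkksswwww'
Operation: identify consecutive runs
Runs: 'kkk' -> k3, 'ss' -> s2, 'wwww' -> w4
Encoded: k3s2w4


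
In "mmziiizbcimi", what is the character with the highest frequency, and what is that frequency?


Input: 'mmziiizbcimi'
Operation: tally each character
Counts: 'b':1, 'c':1, 'i':5, 'm':3, 'z':2
Maximum: 'i' appears 5 times


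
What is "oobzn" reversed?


Input string: 'oobzn'
Operation: reverse character order
Original order: 'o' -> 'o' -> 'b' -> 'z' -> 'n'
Reversed order: 'n' -> 'z' -> 'b' -> 'o' -> 'o'
Result: nzboo


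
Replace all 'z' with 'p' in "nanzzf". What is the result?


Input string: 'nanzzf'
Operation: replace 'z' with 'p'
Positions of 'z': 3, 4
After replacement: nanppf


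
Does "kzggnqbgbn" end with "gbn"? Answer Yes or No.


Input string: 'kzggnqbgbn'
Suffix to check: 'gbn'
Last 3 characters of input: 'gbn'
Match: True
Result: Yes


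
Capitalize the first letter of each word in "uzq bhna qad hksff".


Input string: 'uzq bhna qad hksff'
Operation: capitalize first letter of each word
Word transformations: 'uzq'->'Uzq', 'bhna'->'Bhna', 'qad'->'Qad', 'hksff'->'Hksff'
Result: Uzq Bhna Qad Hksff


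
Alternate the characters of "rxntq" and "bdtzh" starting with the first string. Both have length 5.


String 1: 'rxntq'
String 2: 'bdtzh'
Operation: alternate characters
Pairs: 'r'+'b', 'x'+'d', 'n'+'t', 't'+'z', 'q'+'h'
Result: rbxdnttzqh


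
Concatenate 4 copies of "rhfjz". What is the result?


Input string: 'rhfjz'
Operation: repeat 4 times
Concatenation: 'rhfjz' + 'rhfjz' + 'rhfjz' + 'rhfjz'
Result: rhfjzrhfjzrhfjzrhfjz


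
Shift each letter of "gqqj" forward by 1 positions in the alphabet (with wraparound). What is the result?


Input: 'gqqj', shift = 1
Operation: for each letter, (position + 1) mod 26
Mapping: 'g'(6+1=7)->'h', 'q'(16+1=17)->'r', 'q'(16+1=17)->'r', 'j'(9+1=10)->'k'
Result: hrrk


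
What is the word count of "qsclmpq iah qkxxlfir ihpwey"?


Input string: 'qsclmpq iah qkxxlfir ihpwey'
Operation: split by spaces
Words found: 'qsclmpq', 'iah', 'qkxxlfir', 'ihpwey'
Word count: 4


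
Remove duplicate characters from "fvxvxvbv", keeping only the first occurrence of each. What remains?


Input: 'fvxvxvbv'
Operation: keep first occurrence of each character
Scan: s[0]='f' new -> keep; s[1]='v' new -> keep; s[2]='x' new -> keep; s[3]='v' seen -> skip; s[4]='x' seen -> skip; s[5]='v' seen -> skip; s[6]='b' new -> keep; s[7]='v' seen -> skip
Result: fvxb


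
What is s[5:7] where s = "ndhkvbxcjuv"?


Input string: 'ndhkvbxcjuv'
Operation: slice [5:7]
Extract characters: s[5]='b', s[6]='x'
Result: bx


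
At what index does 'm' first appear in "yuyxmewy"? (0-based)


Input string: 'yuyxmewy'
Target: 'm'
Scanning left to right: s[0]='y', s[1]='u', s[2]='y', s[3]='x', s[4]='m'
First match at index: 4


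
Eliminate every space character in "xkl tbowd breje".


Input string: 'xkl tbowd breje'
Operation: remove all spaces
Words: 'xkl', 'tbowd', 'breje'
Join without spaces: xkltbowdbreje


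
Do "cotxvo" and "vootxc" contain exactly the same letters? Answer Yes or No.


String 1: 'cotxvo' -> sorted: 'cootvx'
String 2: 'vootxc' -> sorted: 'cootvx'
Compare sorted forms: 'cootvx' == 'cootvx'
Anagram: Yes


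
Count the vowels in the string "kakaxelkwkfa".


Input string: 'kakaxelkwkfa'
Operation: count vowels (a, e, i, o, u)
Scan: s[0]='k', s[1]='a' (vowel), s[2]='k', s[3]='a' (vowel), s[4]='x', s[5]='e' (vowel), s[6]='l', s[7]='k', s[8]='w', s[9]='k', s[10]='f', s[11]='a' (vowel)
Vowels found: 4
Result: 4


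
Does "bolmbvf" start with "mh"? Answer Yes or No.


Input string: 'bolmbvf'
Prefix to check: 'mh'
First 2 characters of input: 'bo'
Match: False
Result: No


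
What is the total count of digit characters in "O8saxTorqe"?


Input string: 'O8saxTorqe'
Operation: count digit characters (0-9)
Scan: 'O', '8'(digit), 's', 'a', 'x', 'T', 'o', 'r', 'q', 'e'
Digits found: 1
Result: 1


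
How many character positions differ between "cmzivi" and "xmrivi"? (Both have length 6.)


String 1: 'cmzivi'
String 2: 'xmrivi'
Compare each position: pos 0: 'c'!='x', pos 1: 'm'=='m', pos 2: 'z'!='r', pos 3: 'i'=='i', pos 4: 'v'=='v', pos 5: 'i'=='i'
Differing positions: 2
Hamming distance: 2


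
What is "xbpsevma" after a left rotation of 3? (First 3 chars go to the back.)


Input: 'xbpsevma', shift = 3
Operation: split at index 3 and swap parts
Front part s[0:3] = 'xbp'
Back part s[3:] = 'sevma'
Rotated = back + front = 'sevma' + 'xbp'
Result: sevmaxbp


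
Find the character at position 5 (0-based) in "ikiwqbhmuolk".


Input string: 'ikiwqbhmuolk'
Operation: get character at index 5
Index mapping: s[0]='i', s[1]='k', s[2]='i', s[3]='w', s[4]='q', s[5]='b'
Result: 'b'


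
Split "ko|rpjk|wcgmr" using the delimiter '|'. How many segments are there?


Input string: 'ko|rpjk|wcgmr'
Delimiter: '|'
Split result: 'ko', 'rpjk', 'wcgmr'
Number of parts: 3


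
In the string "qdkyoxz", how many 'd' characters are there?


Input string: 'qdkyoxz'
Target character: 'd'
Scan each position: s[1]='d'
Matches found at indices: 1
Total: 1


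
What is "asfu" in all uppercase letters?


Input string: 'asfu'
Operation: convert each letter to uppercase
Mapping: 'a'->'A', 's'->'S', 'f'->'F', 'u'->'U'
Result: ASFU


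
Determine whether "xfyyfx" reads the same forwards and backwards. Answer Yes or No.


Input string: 'xfyyfx'
Reversed: 'xfyyfx'
Compare pairs: s[0]='x' vs s[5]='x' (match), s[1]='f' vs s[4]='f' (match), s[2]='y' vs s[3]='y' (match)
Palindrome: Yes


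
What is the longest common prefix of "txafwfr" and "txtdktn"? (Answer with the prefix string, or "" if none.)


String 1: 'txafwfr'
String 2: 'txtdktn'
Compare position by position:
pos 0: 't' vs 't' match
pos 1: 'x' vs 'x' match
pos 2: 'a' vs 't' differ -> stop
Longest common prefix: "tx" (length 2)


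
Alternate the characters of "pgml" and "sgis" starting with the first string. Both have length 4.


String 1: 'pgml'
String 2: 'sgis'
Operation: alternate characters
Pairs: 'p'+'s', 'g'+'g', 'm'+'i', 'l'+'s'
Result: psggmils


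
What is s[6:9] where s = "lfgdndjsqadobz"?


Input string: 'lfgdndjsqadobz'
Operation: slice [6:9]
Extract characters: s[6]='j', s[7]='s', s[8]='q'
Result: jsq


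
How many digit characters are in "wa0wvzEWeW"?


Input string: 'wa0wvzEWeW'
Operation: count digit characters (0-9)
Scan: 'w', 'a', '0'(digit), 'w', 'v', 'z', 'E', 'W', 'e', 'W'
Digits found: 1
Result: 1


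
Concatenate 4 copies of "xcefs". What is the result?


Input string: 'xcefs'
Operation: repeat 4 times
Concatenation: 'xcefs' + 'xcefs' + 'xcefs' + 'xcefs'
Result: xcefsxcefsxcefsxcefs


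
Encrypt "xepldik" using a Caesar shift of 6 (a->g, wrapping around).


Input: 'xepldik', shift = 6
Operation: for each letter, (position + 6) mod 26
Mapping: 'x'(23+6=29, 29 mod 26=3)->'d', 'e'(4+6=10)->'k', 'p'(15+6=21)->'v', 'l'(11+6=17)->'r', 'd'(3+6=9)->'j', 'i'(8+6=14)->'o', 'k'(10+6=16)->'q'
Result: dkvrjoq


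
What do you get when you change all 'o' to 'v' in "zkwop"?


Input string: 'zkwop'
Operation: replace 'o' with 'v'
Positions of 'o': 3
After replacement: zkwvp


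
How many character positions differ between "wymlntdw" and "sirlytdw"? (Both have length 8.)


String 1: 'wymlntdw'
String 2: 'sirlytdw'
Compare each position: pos 0: 'w'!='s', pos 1: 'y'!='i', pos 2: 'm'!='r', pos 3: 'l'=='l', pos 4: 'n'!='y', pos 5: 't'=='t', pos 6: 'd'=='d', pos 7: 'w'=='w'
Differing positions: 4
Hamming distance: 4


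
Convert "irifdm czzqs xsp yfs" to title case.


Input string: 'irifdm czzqs xsp yfs'
Operation: capitalize first letter of each word
Word transformations: 'irifdm'->'Irifdm', 'czzqs'->'Czzqs', 'xsp'->'Xsp', 'yfs'->'Yfs'
Result: Irifdm Czzqs Xsp Yfs


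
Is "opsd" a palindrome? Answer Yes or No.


Input string: 'opsd'
Reversed: 'dspo'
Compare pairs: s[0]='o' vs s[3]='d' (mismatch), s[1]='p' vs s[2]='s' (mismatch)
Palindrome: No


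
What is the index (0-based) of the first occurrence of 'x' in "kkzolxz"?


Input string: 'kkzolxz'
Target: 'x'
Scanning left to right: s[0]='k', s[1]='k', s[2]='z', s[3]='o', s[4]='l', s[5]='x'
First match at index: 5


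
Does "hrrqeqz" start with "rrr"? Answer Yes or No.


Input string: 'hrrqeqz'
Prefix to check: 'rrr'
First 3 characters of input: 'hrr'
Match: False
Result: No


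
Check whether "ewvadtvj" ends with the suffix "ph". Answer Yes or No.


Input string: 'ewvadtvj'
Suffix to check: 'ph'
Last 2 characters of input: 'vj'
Match: False
Result: No


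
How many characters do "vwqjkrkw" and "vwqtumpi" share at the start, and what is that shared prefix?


String 1: 'vwqjkrkw'
String 2: 'vwqtumpi'
Compare position by position:
pos 0: 'v' vs 'v' match
pos 1: 'w' vs 'w' match
pos 2: 'q' vs 'q' match
pos 3: 'j' vs 't' differ -> stop
Longest common prefix: "vwq" (length 3)


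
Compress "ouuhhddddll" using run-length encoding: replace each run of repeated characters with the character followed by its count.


Input: 'ouuhhddddll'
Operation: identify consecutive runs
Runs: 'o' -> o1, 'uu' -> u2, 'hh' -> h2, 'dddd' -> d4, 'll' -> l2
Encoded: o1u2h2d4l2


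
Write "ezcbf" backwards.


Input string: 'ezcbf'
Operation: reverse character order
Original order: 'e' -> 'z' -> 'c' -> 'b' -> 'f'
Reversed order: 'f' -> 'b' -> 'c' -> 'z' -> 'e'
Result: fbcze


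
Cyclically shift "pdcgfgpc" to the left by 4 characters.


Input: 'pdcgfgpc', shift = 4
Operation: split at index 4 and swap parts
Front part s[0:4] = 'pdcg'
Back part s[4:] = 'fgpc'
Rotated = back + front = 'fgpc' + 'pdcg'
Result: fgpcpdcg


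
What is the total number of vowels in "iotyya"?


Input string: 'iotyya'
Operation: count vowels (a, e, i, o, u)
Scan: s[0]='i' (vowel), s[1]='o' (vowel), s[2]='t', s[3]='y', s[4]='y', s[5]='a' (vowel)
Vowels found: 3
Result: 3


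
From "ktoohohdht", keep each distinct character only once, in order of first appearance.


Input: 'ktoohohdht'
Operation: keep first occurrence of each character
Scan: s[0]='k' new -> keep; s[1]='t' new -> keep; s[2]='o' new -> keep; s[3]='o' seen -> skip; s[4]='h' new -> keep; s[5]='o' seen -> skip; s[6]='h' seen -> skip; s[7]='d' new -> keep; s[8]='h' seen -> skip; s[9]='t' seen -> skip
Result: ktohd


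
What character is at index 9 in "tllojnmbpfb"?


Input string: 'tllojnmbpfb'
Operation: get character at index 9
Index mapping: s[0]='t', s[1]='l', s[2]='l', s[3]='o', s[4]='j', s[5]='n', s[6]='m', s[7]='b', s[8]='p', s[9]='f'
Result: 'f'


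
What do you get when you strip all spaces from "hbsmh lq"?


Input string: 'hbsmh lq'
Operation: remove all spaces
Words: 'hbsmh', 'lq'
Join without spaces: hbsmhlq


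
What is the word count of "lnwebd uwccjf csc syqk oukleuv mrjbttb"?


Input string: 'lnwebd uwccjf csc syqk oukleuv mrjbttb'
Operation: split by spaces
Words found: 'lnwebd', 'uwccjf', 'csc', 'syqk', 'oukleuv', 'mrjbttb'
Word count: 6


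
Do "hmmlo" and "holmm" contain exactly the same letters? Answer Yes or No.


String 1: 'hmmlo' -> sorted: 'hlmmo'
String 2: 'holmm' -> sorted: 'hlmmo'
Compare sorted forms: 'hlmmo' == 'hlmmo'
Anagram: Yes


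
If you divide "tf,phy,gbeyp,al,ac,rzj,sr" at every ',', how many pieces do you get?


Input string: 'tf,phy,gbeyp,al,ac,rzj,sr'
Delimiter: ','
Split result: 'tf', 'phy', 'gbeyp', 'al', 'ac', 'rzj', 'sr'
Number of parts: 7


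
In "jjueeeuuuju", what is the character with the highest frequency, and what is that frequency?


Input: 'jjueeeuuuju'
Operation: tally each character
Counts: 'e':3, 'j':3, 'u':5
Maximum: 'u' appears 5 times


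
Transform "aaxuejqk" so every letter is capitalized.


Input string: 'aaxuejqk'
Operation: convert each letter to uppercase
Mapping: 'a'->'A', 'a'->'A', 'x'->'X', 'u'->'U', 'e'->'E', 'j'->'J', 'q'->'Q', 'k'->'K'
Result: AAXUEJQK


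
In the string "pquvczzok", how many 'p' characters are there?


Input string: 'pquvczzok'
Target character: 'p'
Scan each position: s[0]='p'
Matches found at indices: 0
Total: 1


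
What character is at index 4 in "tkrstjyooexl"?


Input string: 'tkrstjyooexl'
Operation: get character at index 4
Index mapping: s[0]='t', s[1]='k', s[2]='r', s[3]='s', s[4]='t'
Result: 't'


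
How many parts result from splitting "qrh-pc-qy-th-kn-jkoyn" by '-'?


Input string: 'qrh-pc-qy-th-kn-jkoyn'
Delimiter: '-'
Split result: 'qrh', 'pc', 'qy', 'th', 'kn', 'jkoyn'
Number of parts: 6


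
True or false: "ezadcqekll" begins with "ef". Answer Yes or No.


Input string: 'ezadcqekll'
Prefix to check: 'ef'
First 2 characters of input: 'ez'
Match: False
Result: No


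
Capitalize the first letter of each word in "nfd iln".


Input string: 'nfd iln'
Operation: capitalize first letter of each word
Word transformations: 'nfd'->'Nfd', 'iln'->'Iln'
Result: Nfd Iln


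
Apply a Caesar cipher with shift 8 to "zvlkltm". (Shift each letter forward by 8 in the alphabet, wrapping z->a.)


Input: 'zvlkltm', shift = 8
Operation: for each letter, (position + 8) mod 26
Mapping: 'z'(25+8=33, 33 mod 26=7)->'h', 'v'(21+8=29, 29 mod 26=3)->'d', 'l'(11+8=19)->'t', 'k'(10+8=18)->'s', 'l'(11+8=19)->'t', 't'(19+8=27, 27 mod 26=1)->'b', 'm'(12+8=20)->'u'
Result: hdtstbu


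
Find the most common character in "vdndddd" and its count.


Input: 'vdndddd'
Operation: tally each character
Counts: 'd':5, 'n':1, 'v':1
Maximum: 'd' appears 5 times


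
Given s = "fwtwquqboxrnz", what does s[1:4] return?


Input string: 'fwtwquqboxrnz'
Operation: slice [1:4]
Extract characters: s[1]='w', s[2]='t', s[3]='w'
Result: wtw


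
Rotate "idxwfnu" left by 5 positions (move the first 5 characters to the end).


Input: 'idxwfnu', shift = 5
Operation: split at index 5 and swap parts
Front part s[0:5] = 'idxwf'
Back part s[5:] = 'nu'
Rotated = back + front = 'nu' + 'idxwf'
Result: nuidxwf


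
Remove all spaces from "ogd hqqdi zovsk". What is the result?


Input string: 'ogd hqqdi zovsk'
Operation: remove all spaces
Words: 'ogd', 'hqqdi', 'zovsk'
Join without spaces: ogdhqqdizovsk


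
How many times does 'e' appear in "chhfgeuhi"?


Input string: 'chhfgeuhi'
Target character: 'e'
Scan each position: s[5]='e'
Matches found at indices: 5
Total: 1


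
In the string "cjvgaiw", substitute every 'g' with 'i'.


Input string: 'cjvgaiw'
Operation: replace 'g' with 'i'
Positions of 'g': 3
After replacement: cjviaiw


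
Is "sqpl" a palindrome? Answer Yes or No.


Input string: 'sqpl'
Reversed: 'lpqs'
Compare pairs: s[0]='s' vs s[3]='l' (mismatch), s[1]='q' vs s[2]='p' (mismatch)
Palindrome: No


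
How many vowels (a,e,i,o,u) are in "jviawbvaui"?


Input string: 'jviawbvaui'
Operation: count vowels (a, e, i, o, u)
Scan: s[0]='j', s[1]='v', s[2]='i' (vowel), s[3]='a' (vowel), s[4]='w', s[5]='b', s[6]='v', s[7]='a' (vowel), s[8]='u' (vowel), s[9]='i' (vowel)
Vowels found: 5
Result: 5


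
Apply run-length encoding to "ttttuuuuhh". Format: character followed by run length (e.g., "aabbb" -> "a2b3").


Input: 'ttttuuuuhh'
Operation: identify consecutive runs
Runs: 'tttt' -> t4, 'uuuu' -> u4, 'hh' -> h2
Encoded: t4u4h2


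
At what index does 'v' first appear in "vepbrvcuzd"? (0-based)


Input string: 'vepbrvcuzd'
Target: 'v'
Scanning left to right: s[0]='v'
First match at index: 0


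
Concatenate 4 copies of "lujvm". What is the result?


Input string: 'lujvm'
Operation: repeat 4 times
Concatenation: 'lujvm' + 'lujvm' + 'lujvm' + 'lujvm'
Result: lujvmlujvmlujvmlujvm


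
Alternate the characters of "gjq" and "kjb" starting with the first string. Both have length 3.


String 1: 'gjq'
String 2: 'kjb'
Operation: alternate characters
Pairs: 'g'+'k', 'j'+'j', 'q'+'b'
Result: gkjjqb


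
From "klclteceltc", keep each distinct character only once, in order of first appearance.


Input: 'klclteceltc'
Operation: keep first occurrence of each character
Scan: s[0]='k' new -> keep; s[1]='l' new -> keep; s[2]='c' new -> keep; s[3]='l' seen -> skip; s[4]='t' new -> keep; s[5]='e' new -> keep; s[6]='c' seen -> skip; s[7]='e' seen -> skip; s[8]='l' seen -> skip; s[9]='t' seen -> skip; s[10]='c' seen -> skip
Result: klcte


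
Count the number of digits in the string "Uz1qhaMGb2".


Input string: 'Uz1qhaMGb2'
Operation: count digit characters (0-9)
Scan: 'U', 'z', '1'(digit), 'q', 'h', 'a', 'M', 'G', 'b', '2'(digit)
Digits found: 2
Result: 2


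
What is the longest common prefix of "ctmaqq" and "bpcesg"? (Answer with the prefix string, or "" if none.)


String 1: 'ctmaqq'
String 2: 'bpcesg'
Compare position by position:
pos 0: 'c' vs 'b' differ -> stop
Longest common prefix: "" (length 0)


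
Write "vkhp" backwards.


Input string: 'vkhp'
Operation: reverse character order
Original order: 'v' -> 'k' -> 'h' -> 'p'
Reversed order: 'p' -> 'h' -> 'k' -> 'v'
Result: phkv


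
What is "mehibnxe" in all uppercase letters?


Input string: 'mehibnxe'
Operation: convert each letter to uppercase
Mapping: 'm'->'M', 'e'->'E', 'h'->'H', 'i'->'I', 'b'->'B', 'n'->'N', 'x'->'X', 'e'->'E'
Result: MEHIBNXE


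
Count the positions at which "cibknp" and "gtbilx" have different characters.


String 1: 'cibknp'
String 2: 'gtbilx'
Compare each position: pos 0: 'c'!='g', pos 1: 'i'!='t', pos 2: 'b'=='b', pos 3: 'k'!='i', pos 4: 'n'!='l', pos 5: 'p'!='x'
Differing positions: 5
Hamming distance: 5


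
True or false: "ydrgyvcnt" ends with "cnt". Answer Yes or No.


Input string: 'ydrgyvcnt'
Suffix to check: 'cnt'
Last 3 characters of input: 'cnt'
Match: True
Result: Yes


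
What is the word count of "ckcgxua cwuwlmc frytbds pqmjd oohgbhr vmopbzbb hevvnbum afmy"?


Input string: 'ckcgxua cwuwlmc frytbds pqmjd oohgbhr vmopbzbb hevvnbum afmy'
Operation: split by spaces
Words found: 'ckcgxua', 'cwuwlmc', 'frytbds', 'pqmjd', 'oohgbhr', 'vmopbzbb', 'hevvnbum', 'afmy'
Word count: 8


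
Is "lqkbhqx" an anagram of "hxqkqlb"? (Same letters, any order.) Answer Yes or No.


String 1: 'hxqkqlb' -> sorted: 'bhklqqx'
String 2: 'lqkbhqx' -> sorted: 'bhklqqx'
Compare sorted forms: 'bhklqqx' == 'bhklqqx'
Anagram: Yes


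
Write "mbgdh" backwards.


Input string: 'mbgdh'
Operation: reverse character order
Original order: 'm' -> 'b' -> 'g' -> 'd' -> 'h'
Reversed order: 'h' -> 'd' -> 'g' -> 'b' -> 'm'
Result: hdgbm


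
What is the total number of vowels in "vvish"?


Input string: 'vvish'
Operation: count vowels (a, e, i, o, u)
Scan: s[0]='v', s[1]='v', s[2]='i' (vowel), s[3]='s', s[4]='h'
Vowels found: 1
Result: 1


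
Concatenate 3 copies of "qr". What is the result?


Input string: 'qr'
Operation: repeat 3 times
Concatenation: 'qr' + 'qr' + 'qr'
Result: qrqrqr


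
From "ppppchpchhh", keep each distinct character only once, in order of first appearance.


Input: 'ppppchpchhh'
Operation: keep first occurrence of each character
Scan: s[0]='p' new -> keep; s[1]='p' seen -> skip; s[2]='p' seen -> skip; s[3]='p' seen -> skip; s[4]='c' new -> keep; s[5]='h' new -> keep; s[6]='p' seen -> skip; s[7]='c' seen -> skip; s[8]='h' seen -> skip; s[9]='h' seen -> skip; s[10]='h' seen -> skip
Result: pch


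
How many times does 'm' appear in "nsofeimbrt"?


Input string: 'nsofeimbrt'
Target character: 'm'
Scan each position: s[6]='m'
Matches found at indices: 6
Total: 1


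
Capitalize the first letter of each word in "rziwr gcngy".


Input string: 'rziwr gcngy'
Operation: capitalize first letter of each word
Word transformations: 'rziwr'->'Rziwr', 'gcngy'->'Gcngy'
Result: Rziwr Gcngy


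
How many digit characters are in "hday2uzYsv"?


Input string: 'hday2uzYsv'
Operation: count digit characters (0-9)
Scan: 'h', 'd', 'a', 'y', '2'(digit), 'u', 'z', 'Y', 's', 'v'
Digits found: 1
Result: 1


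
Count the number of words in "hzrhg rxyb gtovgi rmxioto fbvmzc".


Input string: 'hzrhg rxyb gtovgi rmxioto fbvmzc'
Operation: split by spaces
Words found: 'hzrhg', 'rxyb', 'gtovgi', 'rmxioto', 'fbvmzc'
Word count: 5


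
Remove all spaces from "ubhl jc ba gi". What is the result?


Input string: 'ubhl jc ba gi'
Operation: remove all spaces
Words: 'ubhl', 'jc', 'ba', 'gi'
Join without spaces: ubhljcbagi


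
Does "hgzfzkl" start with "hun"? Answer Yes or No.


Input string: 'hgzfzkl'
Prefix to check: 'hun'
First 3 characters of input: 'hgz'
Match: False
Result: No


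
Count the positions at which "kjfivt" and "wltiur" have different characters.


String 1: 'kjfivt'
String 2: 'wltiur'
Compare each position: pos 0: 'k'!='w', pos 1: 'j'!='l', pos 2: 'f'!='t', pos 3: 'i'=='i', pos 4: 'v'!='u', pos 5: 't'!='r'
Differing positions: 5
Hamming distance: 5


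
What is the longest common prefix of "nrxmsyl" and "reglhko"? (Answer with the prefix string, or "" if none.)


String 1: 'nrxmsyl'
String 2: 'reglhko'
Compare position by position:
pos 0: 'n' vs 'r' differ -> stop
Longest common prefix: "" (length 0)


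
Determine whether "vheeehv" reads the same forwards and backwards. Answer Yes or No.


Input string: 'vheeehv'
Reversed: 'vheeehv'
Compare pairs: s[0]='v' vs s[6]='v' (match), s[1]='h' vs s[5]='h' (match), s[2]='e' vs s[4]='e' (match)
Palindrome: Yes


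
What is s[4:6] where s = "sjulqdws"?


Input string: 'sjulqdws'
Operation: slice [4:6]
Extract characters: s[4]='q', s[5]='d'
Result: qd


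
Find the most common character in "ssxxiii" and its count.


Input: 'ssxxiii'
Operation: tally each character
Counts: 'i':3, 's':2, 'x':2
Maximum: 'i' appears 3 times


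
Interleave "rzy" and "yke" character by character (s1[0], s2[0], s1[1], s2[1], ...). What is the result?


String 1: 'rzy'
String 2: 'yke'
Operation: alternate characters
Pairs: 'r'+'y', 'z'+'k', 'y'+'e'
Result: ryzkye


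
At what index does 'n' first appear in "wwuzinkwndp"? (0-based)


Input string: 'wwuzinkwndp'
Target: 'n'
Scanning left to right: s[0]='w', s[1]='w', s[2]='u', s[3]='z', s[4]='i', s[5]='n'
First match at index: 5


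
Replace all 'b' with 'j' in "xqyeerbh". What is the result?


Input string: 'xqyeerbh'
Operation: replace 'b' with 'j'
Positions of 'b': 6
After replacement: xqyeerjh


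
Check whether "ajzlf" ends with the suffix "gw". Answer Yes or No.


Input string: 'ajzlf'
Suffix to check: 'gw'
Last 2 characters of input: 'lf'
Match: False
Result: No


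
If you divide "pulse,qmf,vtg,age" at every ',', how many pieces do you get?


Input string: 'pulse,qmf,vtg,age'
Delimiter: ','
Split result: 'pulse', 'qmf', 'vtg', 'age'
Number of parts: 4


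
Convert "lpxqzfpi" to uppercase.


Input string: 'lpxqzfpi'
Operation: convert each letter to uppercase
Mapping: 'l'->'L', 'p'->'P', 'x'->'X', 'q'->'Q', 'z'->'Z', 'f'->'F', 'p'->'P', 'i'->'I'
Result: LPXQZFPI


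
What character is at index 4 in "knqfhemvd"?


Input string: 'knqfhemvd'
Operation: get character at index 4
Index mapping: s[0]='k', s[1]='n', s[2]='q', s[3]='f', s[4]='h'
Result: 'h'


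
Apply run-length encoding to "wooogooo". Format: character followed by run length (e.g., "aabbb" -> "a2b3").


Input: 'wooogooo'
Operation: identify consecutive runs
Runs: 'w' -> w1, 'ooo' -> o3, 'g' -> g1, 'ooo' -> o3
Encoded: w1o3g1o3


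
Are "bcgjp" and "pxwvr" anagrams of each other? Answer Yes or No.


String 1: 'bcgjp' -> sorted: 'bcgjp'
String 2: 'pxwvr' -> sorted: 'prvwx'
Compare sorted forms: 'bcgjp' != 'prvwx'
Anagram: No


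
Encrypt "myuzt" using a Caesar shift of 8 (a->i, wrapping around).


Input: 'myuzt', shift = 8
Operation: for each letter, (position + 8) mod 26
Mapping: 'm'(12+8=20)->'u', 'y'(24+8=32, 32 mod 26=6)->'g', 'u'(20+8=28, 28 mod 26=2)->'c', 'z'(25+8=33, 33 mod 26=7)->'h', 't'(19+8=27, 27 mod 26=1)->'b'
Result: ugchb


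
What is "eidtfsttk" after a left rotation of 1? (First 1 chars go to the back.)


Input: 'eidtfsttk', shift = 1
Operation: split at index 1 and swap parts
Front part s[0:1] = 'e'
Back part s[1:] = 'idtfsttk'
Rotated = back + front = 'idtfsttk' + 'e'
Result: idtfsttke


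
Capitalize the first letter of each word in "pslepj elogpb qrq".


Input string: 'pslepj elogpb qrq'
Operation: capitalize first letter of each word
Word transformations: 'pslepj'->'Pslepj', 'elogpb'->'Elogpb', 'qrq'->'Qrq'
Result: Pslepj Elogpb Qrq


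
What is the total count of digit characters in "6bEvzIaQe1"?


Input string: '6bEvzIaQe1'
Operation: count digit characters (0-9)
Scan: '6'(digit), 'b', 'E', 'v', 'z', 'I', 'a', 'Q', 'e', '1'(digit)
Digits found: 2
Result: 2


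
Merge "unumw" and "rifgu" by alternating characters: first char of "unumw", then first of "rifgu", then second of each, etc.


String 1: 'unumw'
String 2: 'rifgu'
Operation: alternate characters
Pairs: 'u'+'r', 'n'+'i', 'u'+'f', 'm'+'g', 'w'+'u'
Result: urniufmgwu


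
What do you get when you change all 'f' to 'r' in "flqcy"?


Input string: 'flqcy'
Operation: replace 'f' with 'r'
Positions of 'f': 0
After replacement: rlqcy


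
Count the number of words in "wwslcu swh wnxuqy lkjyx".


Input string: 'wwslcu swh wnxuqy lkjyx'
Operation: split by spaces
Words found: 'wwslcu', 'swh', 'wnxuqy', 'lkjyx'
Word count: 4


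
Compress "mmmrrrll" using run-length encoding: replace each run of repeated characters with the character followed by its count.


Input: 'mmmrrrll'
Operation: identify consecutive runs
Runs: 'mmm' -> m3, 'rrr' -> r3, 'll' -> l2
Encoded: m3r3l2


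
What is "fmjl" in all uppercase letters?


Input string: 'fmjl'
Operation: convert each letter to uppercase
Mapping: 'f'->'F', 'm'->'M', 'j'->'J', 'l'->'L'
Result: FMJL


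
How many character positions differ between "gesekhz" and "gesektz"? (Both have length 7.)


String 1: 'gesekhz'
String 2: 'gesektz'
Compare each position: pos 0: 'g'=='g', pos 1: 'e'=='e', pos 2: 's'=='s', pos 3: 'e'=='e', pos 4: 'k'=='k', pos 5: 'h'!='t', pos 6: 'z'=='z'
Differing positions: 1
Hamming distance: 1


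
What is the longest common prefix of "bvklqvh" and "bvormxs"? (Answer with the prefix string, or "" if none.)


String 1: 'bvklqvh'
String 2: 'bvormxs'
Compare position by position:
pos 0: 'b' vs 'b' match
pos 1: 'v' vs 'v' match
pos 2: 'k' vs 'o' differ -> stop
Longest common prefix: "bv" (length 2)


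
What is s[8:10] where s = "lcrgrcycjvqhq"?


Input string: 'lcrgrcycjvqhq'
Operation: slice [8:10]
Extract characters: s[8]='j', s[9]='v'
Result: jv


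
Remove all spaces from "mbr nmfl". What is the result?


Input string: 'mbr nmfl'
Operation: remove all spaces
Words: 'mbr', 'nmfl'
Join without spaces: mbrnmfl


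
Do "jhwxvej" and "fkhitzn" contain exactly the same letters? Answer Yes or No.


String 1: 'jhwxvej' -> sorted: 'ehjjvwx'
String 2: 'fkhitzn' -> sorted: 'fhikntz'
Compare sorted forms: 'ehjjvwx' != 'fhikntz'
Anagram: No


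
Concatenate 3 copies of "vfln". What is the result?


Input string: 'vfln'
Operation: repeat 3 times
Concatenation: 'vfln' + 'vfln' + 'vfln'
Result: vflnvflnvfln


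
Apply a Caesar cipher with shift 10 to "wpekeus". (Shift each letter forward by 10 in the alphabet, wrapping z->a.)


Input: 'wpekeus', shift = 10
Operation: for each letter, (position + 10) mod 26
Mapping: 'w'(22+10=32, 32 mod 26=6)->'g', 'p'(15+10=25)->'z', 'e'(4+10=14)->'o', 'k'(10+10=20)->'u', 'e'(4+10=14)->'o', 'u'(20+10=30, 30 mod 26=4)->'e', 's'(18+10=28, 28 mod 26=2)->'c'
Result: gzouoec


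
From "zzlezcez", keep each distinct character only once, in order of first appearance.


Input: 'zzlezcez'
Operation: keep first occurrence of each character
Scan: s[0]='z' new -> keep; s[1]='z' seen -> skip; s[2]='l' new -> keep; s[3]='e' new -> keep; s[4]='z' seen -> skip; s[5]='c' new -> keep; s[6]='e' seen -> skip; s[7]='z' seen -> skip
Result: zlec


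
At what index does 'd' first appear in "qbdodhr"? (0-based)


Input string: 'qbdodhr'
Target: 'd'
Scanning left to right: s[0]='q', s[1]='b', s[2]='d'
First match at index: 2


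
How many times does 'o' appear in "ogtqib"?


Input string: 'ogtqib'
Target character: 'o'
Scan each position: s[0]='o'
Matches found at indices: 0
Total: 1


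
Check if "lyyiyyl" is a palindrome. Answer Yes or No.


Input string: 'lyyiyyl'
Reversed: 'lyyiyyl'
Compare pairs: s[0]='l' vs s[6]='l' (match), s[1]='y' vs s[5]='y' (match), s[2]='y' vs s[4]='y' (match)
Palindrome: Yes


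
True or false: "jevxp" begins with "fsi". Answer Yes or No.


Input string: 'jevxp'
Prefix to check: 'fsi'
First 3 characters of input: 'jev'
Match: False
Result: No


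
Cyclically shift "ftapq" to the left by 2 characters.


Input: 'ftapq', shift = 2
Operation: split at index 2 and swap parts
Front part s[0:2] = 'ft'
Back part s[2:] = 'apq'
Rotated = back + front = 'apq' + 'ft'
Result: apqft


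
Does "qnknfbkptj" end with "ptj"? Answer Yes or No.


Input string: 'qnknfbkptj'
Suffix to check: 'ptj'
Last 3 characters of input: 'ptj'
Match: True
Result: Yes


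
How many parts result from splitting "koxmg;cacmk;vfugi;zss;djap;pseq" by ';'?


Input string: 'koxmg;cacmk;vfugi;zss;djap;pseq'
Delimiter: ';'
Split result: 'koxmg', 'cacmk', 'vfugi', 'zss', 'djap', 'pseq'
Number of parts: 6


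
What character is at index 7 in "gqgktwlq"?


Input string: 'gqgktwlq'
Operation: get character at index 7
Index mapping: s[0]='g', s[1]='q', s[2]='g', s[3]='k', s[4]='t', s[5]='w', s[6]='l', s[7]='q'
Result: 'q'


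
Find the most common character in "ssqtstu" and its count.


Input: 'ssqtstu'
Operation: tally each character
Counts: 'q':1, 's':3, 't':2, 'u':1
Maximum: 's' appears 3 times


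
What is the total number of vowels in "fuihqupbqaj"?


Input string: 'fuihqupbqaj'
Operation: count vowels (a, e, i, o, u)
Scan: s[0]='f', s[1]='u' (vowel), s[2]='i' (vowel), s[3]='h', s[4]='q', s[5]='u' (vowel), s[6]='p', s[7]='b', s[8]='q', s[9]='a' (vowel), s[10]='j'
Vowels found: 4
Result: 4


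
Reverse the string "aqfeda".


Input string: 'aqfeda'
Operation: reverse character order
Original order: 'a' -> 'q' -> 'f' -> 'e' -> 'd' -> 'a'
Reversed order: 'a' -> 'd' -> 'e' -> 'f' -> 'q' -> 'a'
Result: adefqa


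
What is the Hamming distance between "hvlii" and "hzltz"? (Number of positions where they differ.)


String 1: 'hvlii'
String 2: 'hzltz'
Compare each position: pos 0: 'h'=='h', pos 1: 'v'!='z', pos 2: 'l'=='l', pos 3: 'i'!='t', pos 4: 'i'!='z'
Differing positions: 3
Hamming distance: 3


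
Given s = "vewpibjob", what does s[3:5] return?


Input string: 'vewpibjob'
Operation: slice [3:5]
Extract characters: s[3]='p', s[4]='i'
Result: pi


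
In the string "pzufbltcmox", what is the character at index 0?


Input string: 'pzufbltcmox'
Operation: get character at index 0
Index mapping: s[0]='p'
Result: 'p'


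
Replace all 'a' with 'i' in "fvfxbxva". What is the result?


Input string: 'fvfxbxva'
Operation: replace 'a' with 'i'
Positions of 'a': 7
After replacement: fvfxbxvi


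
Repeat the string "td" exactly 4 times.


Input string: 'td'
Operation: repeat 4 times
Concatenation: 'td' + 'td' + 'td' + 'td'
Result: tdtdtdtd


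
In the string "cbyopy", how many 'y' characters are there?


Input string: 'cbyopy'
Target character: 'y'
Scan each position: s[2]='y', s[5]='y'
Matches found at indices: 2, 5
Total: 2


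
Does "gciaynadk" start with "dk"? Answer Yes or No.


Input string: 'gciaynadk'
Prefix to check: 'dk'
First 2 characters of input: 'gc'
Match: False
Result: No


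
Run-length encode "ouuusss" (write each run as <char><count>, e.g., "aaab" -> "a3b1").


Input: 'ouuusss'
Operation: identify consecutive runs
Runs: 'o' -> o1, 'uuu' -> u3, 'sss' -> s3
Encoded: o1u3s3


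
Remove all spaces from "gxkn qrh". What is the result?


Input string: 'gxkn qrh'
Operation: remove all spaces
Words: 'gxkn', 'qrh'
Join without spaces: gxknqrh


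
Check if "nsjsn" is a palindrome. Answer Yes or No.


Input string: 'nsjsn'
Reversed: 'nsjsn'
Compare pairs: s[0]='n' vs s[4]='n' (match), s[1]='s' vs s[3]='s' (match)
Palindrome: Yes


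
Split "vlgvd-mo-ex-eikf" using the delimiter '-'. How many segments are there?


Input string: 'vlgvd-mo-ex-eikf'
Delimiter: '-'
Split result: 'vlgvd', 'mo', 'ex', 'eikf'
Number of parts: 4
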